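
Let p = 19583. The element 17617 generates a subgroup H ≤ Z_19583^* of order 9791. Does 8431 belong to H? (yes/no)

8431 ∈ ⟨17617⟩ iff 8431^9791 ≡ 1 (mod 19583), since |⟨17617⟩| = 9791.
8431^9791 mod 19583 = 1.
Since 1 = 1, 8431 lies in the subgroup.

yes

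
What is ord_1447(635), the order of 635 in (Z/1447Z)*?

241

The order of 635 must divide p − 1 = 1446 = 2 · 3 · 241.
Divisors: 1, 2, 3, 6, 241, 482, 723, 1446.
Check each in increasing order: 635^1 ≡ 635;  635^2 ≡ 959;  635^3 ≡ 1225;  635^6 ≡ 86;  635^241 ≡ 1.
Smallest exponent giving 1 is 241.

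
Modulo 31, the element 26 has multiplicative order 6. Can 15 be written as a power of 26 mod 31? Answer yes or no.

⟨26⟩ has order 6; its elements mod 31 are {1, 5, 6, 25, 26, 30}.
15 is not in this set.

no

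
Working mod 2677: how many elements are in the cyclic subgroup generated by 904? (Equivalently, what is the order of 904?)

The order of 904 must divide p − 1 = 2676 = 2^2 · 3 · 223.
Divisors: 1, 2, 3, 4, 6, 12, 223, 446, 669, 892, 1338, 2676.
Check each in increasing order: 904^1 ≡ 904;  904^2 ≡ 731;  904^3 ≡ 2282;  904^4 ≡ 1638;  904^6 ≡ 759;  904^12 ≡ 526;  904^223 ≡ 1643;  904^446 ≡ 1033;  904^669 ≡ 1.
Smallest exponent giving 1 is 669.

669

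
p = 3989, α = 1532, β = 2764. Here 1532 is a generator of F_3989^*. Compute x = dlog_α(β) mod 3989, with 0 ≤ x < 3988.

Baby-step giant-step with m = ceil(sqrt(3988)) = 64.
Baby table (1532^j mod 3989 for j=0..63):
  0:1  1:1532  2:1492  3:47  4:202  5:2311  6:2209  7:1516
  8:914  9:109  10:3439  11:3068  12:1134  13:2073  14:592  15:1441
  16:1695  17:3890  18:3903  19:3874  20:3325  21:3936  22:2573  23:704
  24:1498  25:1261  26:1176  27:2593  28:3421  29:3415  30:2201  31:1227
  32:945  33:3722  34:1823  35:536  36:3407  37:1912  38:1258  39:569
  40:2106  41:3280  42:2809  43:3246  44:2578  45:386  46:980  47:1496
  48:2186  49:2181  50:2499  51:3017  52:2782  53:1772  54:2184  55:3106
  56:3504  57:2923  58:2378  59:1139  60:1755  61:74  62:1676  63:2705
Giant step factor: 1532^(-64) ≡ 1249 (mod 3989).
Scan 2764·1249^i mod 3989 for i = 0, 1, …:
  i=0: 2764   i=1: 1751   i=2: 1027   i=3: 2254
  i=4: 3001   i=5: 2578
Match at i=5, j=44: x = 5·64 + 44 = 364.

364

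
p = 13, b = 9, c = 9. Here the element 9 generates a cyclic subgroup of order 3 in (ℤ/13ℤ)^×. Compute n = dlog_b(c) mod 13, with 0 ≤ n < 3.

1

Successive powers of 9 modulo 13:
  9^0=1  9^1=9
So 9^1 ≡ 9 (mod 13), giving n = 1.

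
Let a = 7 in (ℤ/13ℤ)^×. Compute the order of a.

The order of 7 must divide p − 1 = 12 = 2^2 · 3.
Divisors: 1, 2, 3, 4, 6, 12.
Check each in increasing order: 7^1 ≡ 7;  7^2 ≡ 10;  7^3 ≡ 5;  7^4 ≡ 9;  7^6 ≡ 12;  7^12 ≡ 1.
Smallest exponent giving 1 is 12.

12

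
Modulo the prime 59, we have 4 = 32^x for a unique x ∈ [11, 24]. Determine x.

12

Compute 32^11 mod 59 = 37, then multiply by 32 repeatedly:
  32^11=37  32^12=4
Found 4 at exponent 12.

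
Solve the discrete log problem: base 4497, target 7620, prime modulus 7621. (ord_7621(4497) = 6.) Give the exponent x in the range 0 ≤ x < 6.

3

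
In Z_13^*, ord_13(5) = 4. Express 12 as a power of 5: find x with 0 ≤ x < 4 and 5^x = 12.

2

Successive powers of 5 modulo 13:
  5^0=1  5^1=5  5^2=12
So 5^2 ≡ 12 (mod 13), giving x = 2.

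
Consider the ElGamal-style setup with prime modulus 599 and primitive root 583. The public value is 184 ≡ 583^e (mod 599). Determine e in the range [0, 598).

15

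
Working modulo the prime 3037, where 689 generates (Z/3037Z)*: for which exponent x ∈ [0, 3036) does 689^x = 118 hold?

2685

Baby-step giant-step with m = ceil(sqrt(3036)) = 56.
Baby table (689^j mod 3037 for j=0..55):
  0:1  1:689  2:949  3:906  4:1649  5:323  6:846  7:2827
  8:1086  9:1152  10:1071  11:2965  12:2021  13:1523  14:1582  15:2752
  16:1040  17:2865  18:2972  19:770  20:2092  21:1850  22:2147  23:264
  24:2713  25:1502  26:2298  27:1045  28:236  29:1643  30:2263  31:1226
  32:428  33:303  34:2251  35:2069  36:1188  37:1579  38:685  39:1230
  40:147  41:1062  42:2838  43:2591  44:2480  45:1926  46:2882  47:2537
  48:1718  49:2309  50:2550  51:1564  52:2498  53:2180  54:1742  55:623
Giant step factor: 689^(-56) ≡ 1318 (mod 3037).
Scan 118·1318^i mod 3037 for i = 0, 1, …:
  i=0: 118   i=1: 637   i=2: 1354   i=3: 1853
  i=4: 506   i=5: 1805   i=6: 1019   i=7: 688
  i=8: 1758   i=9: 2850     …   i=46: 1057
  i=47: 2180
Match at i=47, j=53: x = 47·56 + 53 = 2685.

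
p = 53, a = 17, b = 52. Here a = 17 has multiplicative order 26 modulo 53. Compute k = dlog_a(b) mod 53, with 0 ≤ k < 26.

13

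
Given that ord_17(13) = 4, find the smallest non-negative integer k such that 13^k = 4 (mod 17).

Successive powers of 13 modulo 17:
  13^0=1  13^1=13  13^2=16  13^3=4
So 13^3 ≡ 4 (mod 17), giving k = 3.

3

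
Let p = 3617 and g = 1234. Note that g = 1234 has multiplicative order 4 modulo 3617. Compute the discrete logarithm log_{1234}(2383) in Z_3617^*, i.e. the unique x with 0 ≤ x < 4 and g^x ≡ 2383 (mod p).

3

Successive powers of 1234 modulo 3617:
  1234^0=1  1234^1=1234  1234^2=3616  1234^3=2383
So 1234^3 ≡ 2383 (mod 3617), giving x = 3.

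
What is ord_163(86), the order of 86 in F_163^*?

54

The order of 86 must divide p − 1 = 162 = 2 · 3^4.
Divisors: 1, 2, 3, 6, 9, 18, 27, 54, 81, 162.
Check each in increasing order: 86^1 ≡ 86;  86^2 ≡ 61;  86^3 ≡ 30;  86^6 ≡ 85;  86^9 ≡ 105;  86^18 ≡ 104;  86^27 ≡ 162;  86^54 ≡ 1.
Smallest exponent giving 1 is 54.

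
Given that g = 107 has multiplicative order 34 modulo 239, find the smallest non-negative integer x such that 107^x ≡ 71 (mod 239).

20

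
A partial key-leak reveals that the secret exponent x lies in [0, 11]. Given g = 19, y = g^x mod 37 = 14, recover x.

3

Compute 19^0 mod 37 = 1, then multiply by 19 repeatedly:
  19^0=1  19^1=19  19^2=28  19^3=14
Found 14 at exponent 3.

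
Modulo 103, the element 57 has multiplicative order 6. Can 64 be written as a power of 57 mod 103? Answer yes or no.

no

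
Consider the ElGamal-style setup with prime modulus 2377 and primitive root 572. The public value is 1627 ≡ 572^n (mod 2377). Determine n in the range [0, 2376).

1937

Baby-step giant-step with m = ceil(sqrt(2376)) = 49.
Baby table (572^j mod 2377 for j=0..48):
  0:1  1:572  2:1535  3:907  4:618  5:1700  6:207  7:1931
  8:1604  9:2343  10:1945  11:104  12:63  13:381  14:1625  15:93
  16:902  17:135  18:1156  19:426  20:1218  21:235  22:1308  23:1798
  24:1592  25:233  26:164  27:1105  28:2155  29:1374  30:1518  31:691
  32:670  33:543  34:1586  35:1555  36:462  37:417  38:824  39:682
  40:276  41:990  42:554  43:747  44:1801  45:931  46:84  47:508
  48:582
Giant step factor: 572^(-49) ≡ 1131 (mod 2377).
Scan 1627·1131^i mod 2377 for i = 0, 1, …:
  i=0: 1627   i=1: 339   i=2: 712   i=3: 1846
  i=4: 820   i=5: 390   i=6: 1345   i=7: 2292
  i=8: 1322   i=9: 49     …   i=38: 1320
  i=39: 164
Match at i=39, j=26: n = 39·49 + 26 = 1937.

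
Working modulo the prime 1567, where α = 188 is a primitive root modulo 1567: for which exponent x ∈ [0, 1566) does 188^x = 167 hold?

Baby-step giant-step with m = ceil(sqrt(1566)) = 40.
Baby table (188^j mod 1567 for j=0..39):
  0:1  1:188  2:870  3:592  4:39  5:1064  6:1023  7:1150
  8:1521  9:754  10:722  11:974  12:1340  13:1200  14:1519  15:378
  16:549  17:1357  18:1262  19:639  20:1040  21:1212  22:641  23:1416
  24:1385  25:258  26:1494  27:379  28:737  29:660  30:287  31:678
  32:537  33:668  34:224  35:1370  36:572  37:980  38:901  39:152
Giant step factor: 188^(-40) ≡ 72 (mod 1567).
Scan 167·72^i mod 1567 for i = 0, 1, …:
  i=0: 167   i=1: 1055   i=2: 744   i=3: 290
  i=4: 509   i=5: 607   i=6: 1395   i=7: 152
Match at i=7, j=39: x = 7·40 + 39 = 319.

319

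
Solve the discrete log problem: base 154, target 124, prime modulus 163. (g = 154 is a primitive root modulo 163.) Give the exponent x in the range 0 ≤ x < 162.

101

Baby-step giant-step with m = ceil(sqrt(162)) = 13.
Baby table (154^j mod 163 for j=0..12):
  0:1  1:154  2:81  3:86  4:41  5:120  6:61  7:103
  8:51  9:30  10:56  11:148  12:135
Giant step factor: 154^(-13) ≡ 11 (mod 163).
Scan 124·11^i mod 163 for i = 0, 1, …:
  i=0: 124   i=1: 60   i=2: 8   i=3: 88
  i=4: 153   i=5: 53   i=6: 94   i=7: 56
Match at i=7, j=10: x = 7·13 + 10 = 101.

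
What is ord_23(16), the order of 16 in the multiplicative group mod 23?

11

The order of 16 must divide p − 1 = 22 = 2 · 11.
Divisors: 1, 2, 11, 22.
Check each in increasing order: 16^1 ≡ 16;  16^2 ≡ 3;  16^11 ≡ 1.
Smallest exponent giving 1 is 11.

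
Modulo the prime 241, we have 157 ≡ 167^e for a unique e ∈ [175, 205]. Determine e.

Compute 167^175 mod 241 = 176, then multiply by 167 repeatedly:
  167^175=176  167^176=231  167^177=17  167^178=188  167^179=66
  167^180=177  167^181=157
Found 157 at exponent 181.

181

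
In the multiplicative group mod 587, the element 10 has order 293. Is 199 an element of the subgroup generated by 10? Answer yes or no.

yes

199 ∈ ⟨10⟩ iff 199^293 ≡ 1 (mod 587), since |⟨10⟩| = 293.
199^293 mod 587 = 1.
Since 1 = 1, 199 lies in the subgroup.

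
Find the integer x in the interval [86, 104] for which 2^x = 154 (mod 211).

92

Compute 2^86 mod 211 = 9, then multiply by 2 repeatedly:
  2^86=9  2^87=18  2^88=36  2^89=72  2^90=144
  2^91=77  2^92=154
Found 154 at exponent 92.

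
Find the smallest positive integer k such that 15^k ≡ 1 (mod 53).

13

The order of 15 must divide p − 1 = 52 = 2^2 · 13.
Divisors: 1, 2, 4, 13, 26, 52.
Check each in increasing order: 15^1 ≡ 15;  15^2 ≡ 13;  15^4 ≡ 10;  15^13 ≡ 1.
Smallest exponent giving 1 is 13.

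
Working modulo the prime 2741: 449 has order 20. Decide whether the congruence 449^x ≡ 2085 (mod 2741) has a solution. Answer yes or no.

yes

⟨449⟩ has order 20; its elements mod 2741 are {1, 65, 253, 449, 525, 656, 966, 1216, 1233, 1257, 1484, 1508, 1525, 1775, 2085, 2216, 2292, 2488, 2676, 2740}.
2085 is in this set.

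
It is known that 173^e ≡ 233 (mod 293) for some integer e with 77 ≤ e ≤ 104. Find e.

90

Compute 173^77 mod 293 = 41, then multiply by 173 repeatedly:
  173^77=41  173^78=61  173^79=5  173^80=279  173^81=215
  173^82=277  173^83=162  173^84=191  173^85=227  173^86=9
  173^87=92  173^88=94  173^89=147  173^90=233
Found 233 at exponent 90.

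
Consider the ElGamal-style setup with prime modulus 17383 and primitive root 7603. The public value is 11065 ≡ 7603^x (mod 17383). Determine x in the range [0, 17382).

Baby-step giant-step with m = ceil(sqrt(17382)) = 132.
Baby table (7603^j mod 17383 for j=0..131):
  0:1  1:7603  2:7134  3:4842  4:13915  5:2807  6:12680  7:17305
  8:15371  9:17187  10:4750  11:9759  12:7033  13:1791  14:6084  15:489
  16:15288  17:11926  18:3650  19:7682  20:16749  21:12172  22:14007  23:6963
  24:8454  25:10811  26:9209  27:14686  28:6649  29:2583  30:13142  31:1142
  32:8509  33:11784  34:1770  35:2868  36:7122  37:521  38:15222  39:14235
  40:2147  41:1004  42:2275  43:740  44:11511  45:12111  46:2182  47:6364
  48:8603  49:13763  50:11812  51:6058  52:11407  53:3634  54:7715  55:6903
  56:4232  57:17346  58:14200  59:14170  60:12059  61:6635  62:439  63:181
  64:2886  65:4912  66:7252  67:15463  68:3960  69:524  70:3265  71:871
  72:16673  73:7983  74:10696  75:4014  76:11277  77:6075  78:1594  79:3231
  80:3114  81:96  82:17185  83:6927  84:12874  85:14732  86:8727  87:470
  88:9895  89:15444  90:15950  91:4042  92:15565  93:14614  94:15489  95:10425
  96:12178  97:7476  98:15001  99:2740  100:7386  101:8668  102:3851  103:6181
  104:7894  105:11966  106:12259  107:14914  108:1833  109:12516  110:4606  111:10056
  112:5334  113:17246  114:1369  115:13473  116:14583  117:5775  118:15250  119:1140
  120:10686  121:14899  122:9469  123:9804  124:1508  125:9927  126:15378  127:876
  128:2539  129:8887  130:140  131:4057
Giant step factor: 7603^(-132) ≡ 13895 (mod 17383).
Scan 11065·13895^i mod 17383 for i = 0, 1, …:
  i=0: 11065   i=1: 12923   i=2: 16078   i=3: 14877
  i=4: 14662   i=5: 17113   i=6: 3078   i=7: 6630
  i=8: 11333   i=9: 16821     …   i=22: 13651
  i=23: 14732
Match at i=23, j=85: x = 23·132 + 85 = 3121.

3121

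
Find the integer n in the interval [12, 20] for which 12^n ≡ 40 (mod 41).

20

Compute 12^12 mod 41 = 25, then multiply by 12 repeatedly:
  12^12=25  12^13=13  12^14=33  12^15=27  12^16=37
  12^17=34  12^18=39  12^19=17  12^20=40
Found 40 at exponent 20.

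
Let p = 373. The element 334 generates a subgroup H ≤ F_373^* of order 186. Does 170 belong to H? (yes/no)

yes

170 ∈ ⟨334⟩ iff 170^186 ≡ 1 (mod 373), since |⟨334⟩| = 186.
170^186 mod 373 = 1.
Since 1 = 1, 170 lies in the subgroup.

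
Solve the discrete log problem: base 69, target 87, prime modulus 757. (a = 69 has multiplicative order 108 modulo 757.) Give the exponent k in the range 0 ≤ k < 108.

Baby-step giant-step with m = ceil(sqrt(108)) = 11.
Baby table (69^j mod 757 for j=0..10):
  0:1  1:69  2:219  3:728  4:270  5:462  6:84  7:497
  8:228  9:592  10:727
Giant step factor: 69^(-11) ≡ 290 (mod 757).
Scan 87·290^i mod 757 for i = 0, 1, …:
  i=0: 87   i=1: 249   i=2: 295   i=3: 9
  i=4: 339   i=5: 657   i=6: 523   i=7: 270
Match at i=7, j=4: k = 7·11 + 4 = 81.

81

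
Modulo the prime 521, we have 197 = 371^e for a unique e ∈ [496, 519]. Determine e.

Compute 371^496 mod 521 = 124, then multiply by 371 repeatedly:
  371^496=124  371^497=156  371^498=45  371^499=23  371^500=197
Found 197 at exponent 500.

500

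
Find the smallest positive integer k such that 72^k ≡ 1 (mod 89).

44

The order of 72 must divide p − 1 = 88 = 2^3 · 11.
Divisors: 1, 2, 4, 8, 11, 22, 44, 88.
Check each in increasing order: 72^1 ≡ 72;  72^2 ≡ 22;  72^4 ≡ 39;  72^8 ≡ 8;  72^11 ≡ 34;  72^22 ≡ 88;  72^44 ≡ 1.
Smallest exponent giving 1 is 44.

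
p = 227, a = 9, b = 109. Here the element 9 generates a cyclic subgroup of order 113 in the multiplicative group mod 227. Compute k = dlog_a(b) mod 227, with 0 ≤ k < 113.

71

Baby-step giant-step with m = ceil(sqrt(113)) = 11.
Baby table (9^j mod 227 for j=0..10):
  0:1  1:9  2:81  3:48  4:205  5:29  6:34  7:79
  8:30  9:43  10:160
Giant step factor: 9^(-11) ≡ 195 (mod 227).
Scan 109·195^i mod 227 for i = 0, 1, …:
  i=0: 109   i=1: 144   i=2: 159   i=3: 133
  i=4: 57   i=5: 219   i=6: 29
Match at i=6, j=5: k = 6·11 + 5 = 71.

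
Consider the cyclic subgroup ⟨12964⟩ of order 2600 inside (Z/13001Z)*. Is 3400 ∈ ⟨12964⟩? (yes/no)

3400 ∈ ⟨12964⟩ iff 3400^2600 ≡ 1 (mod 13001), since |⟨12964⟩| = 2600.
3400^2600 mod 13001 = 1.
Since 1 = 1, 3400 lies in the subgroup.

yes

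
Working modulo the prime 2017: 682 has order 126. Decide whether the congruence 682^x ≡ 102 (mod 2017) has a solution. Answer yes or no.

102 ∈ ⟨682⟩ iff 102^126 ≡ 1 (mod 2017), since |⟨682⟩| = 126.
102^126 mod 2017 = 691.
Since 691 ≠ 1, 102 does not lie in the subgroup.

no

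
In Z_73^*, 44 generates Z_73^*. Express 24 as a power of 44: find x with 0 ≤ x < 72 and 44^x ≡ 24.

Baby-step giant-step with m = ceil(sqrt(72)) = 9.
Baby table (44^j mod 73 for j=0..8):
  0:1  1:44  2:38  3:66  4:57  5:26  6:49  7:39
  8:37
Giant step factor: 44^(-9) ≡ 10 (mod 73).
Scan 24·10^i mod 73 for i = 0, 1, …:
  i=0: 24   i=1: 21   i=2: 64   i=3: 56
  i=4: 49
Match at i=4, j=6: x = 4·9 + 6 = 42.

42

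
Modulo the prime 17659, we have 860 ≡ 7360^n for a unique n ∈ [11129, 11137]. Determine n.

Compute 7360^11129 mod 17659 = 14824, then multiply by 7360 repeatedly:
  7360^11129=14824  7360^11130=7338  7360^11131=6458  7360^11132=10511  7360^11133=14540
  7360^11134=860
Found 860 at exponent 11134.

11134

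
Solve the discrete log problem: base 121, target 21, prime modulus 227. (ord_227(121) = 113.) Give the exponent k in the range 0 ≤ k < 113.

52

Baby-step giant-step with m = ceil(sqrt(113)) = 11.
Baby table (121^j mod 227 for j=0..10):
  0:1  1:121  2:113  3:53  4:57  5:87  6:85  7:70
  8:71  9:192  10:78
Giant step factor: 121^(-11) ≡ 26 (mod 227).
Scan 21·26^i mod 227 for i = 0, 1, …:
  i=0: 21   i=1: 92   i=2: 122   i=3: 221
  i=4: 71
Match at i=4, j=8: k = 4·11 + 8 = 52.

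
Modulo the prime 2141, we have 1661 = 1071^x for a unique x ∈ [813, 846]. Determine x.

Compute 1071^813 mod 2141 = 548, then multiply by 1071 repeatedly:
  1071^813=548  1071^814=274  1071^815=137  1071^816=1139  1071^817=1640
  1071^818=820  1071^819=410  1071^820=205  1071^821=1173  1071^822=1657
  1071^823=1899  1071^824=2020  1071^825=1010  1071^826=505  1071^827=1323
  1071^828=1732  1071^829=866  1071^830=433  1071^831=1287  1071^832=1714
  1071^833=857  1071^834=1499  1071^835=1820  1071^836=910  1071^837=455
  1071^838=1298  1071^839=649  1071^840=1395  1071^841=1768  1071^842=884
  1071^843=442  1071^844=221  1071^845=1181  1071^846=1661
Found 1661 at exponent 846.

846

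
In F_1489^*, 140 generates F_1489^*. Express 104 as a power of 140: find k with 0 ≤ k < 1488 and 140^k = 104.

Baby-step giant-step with m = ceil(sqrt(1488)) = 39.
Baby table (140^j mod 1489 for j=0..38):
  0:1  1:140  2:243  3:1262  4:978  5:1421  6:903  7:1344
  8:546  9:501  10:157  11:1134  12:926  13:97  14:179  15:1236
  16:316  17:1059  18:849  19:1229  20:825  21:847  22:949  23:339
  24:1301  25:482  26:475  27:984  28:772  29:872  30:1471  31:458
  32:93  33:1108  34:264  35:1224  36:125  37:1121  38:595
Giant step factor: 140^(-39) ≡ 1294 (mod 1489).
Scan 104·1294^i mod 1489 for i = 0, 1, …:
  i=0: 104   i=1: 566   i=2: 1305   i=3: 144
  i=4: 211   i=5: 547   i=6: 543   i=7: 1323
  i=8: 1101   i=9: 1210     …   i=35: 324
  i=36: 847
Match at i=36, j=21: k = 36·39 + 21 = 1425.

1425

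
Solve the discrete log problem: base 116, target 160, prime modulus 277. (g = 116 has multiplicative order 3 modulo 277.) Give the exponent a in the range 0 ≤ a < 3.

2

Successive powers of 116 modulo 277:
  116^0=1  116^1=116  116^2=160
So 116^2 ≡ 160 (mod 277), giving a = 2.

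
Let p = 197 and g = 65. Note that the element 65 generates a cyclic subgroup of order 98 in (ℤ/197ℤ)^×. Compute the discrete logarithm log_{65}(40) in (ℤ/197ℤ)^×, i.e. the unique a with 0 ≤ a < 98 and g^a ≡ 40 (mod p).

18

Baby-step giant-step with m = ceil(sqrt(98)) = 10.
Baby table (65^j mod 197 for j=0..9):
  0:1  1:65  2:88  3:7  4:61  5:25  6:49  7:33
  8:175  9:146
Giant step factor: 65^(-10) ≡ 29 (mod 197).
Scan 40·29^i mod 197 for i = 0, 1, …:
  i=0: 40   i=1: 175
Match at i=1, j=8: a = 1·10 + 8 = 18.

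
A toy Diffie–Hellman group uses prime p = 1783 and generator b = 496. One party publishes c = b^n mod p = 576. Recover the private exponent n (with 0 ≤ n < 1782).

Baby-step giant-step with m = ceil(sqrt(1782)) = 43.
Baby table (496^j mod 1783 for j=0..42):
  0:1  1:496  2:1745  3:765  4:1444  5:1241  6:401  7:983
  8:809  9:89  10:1352  11:184  12:331  13:140  14:1686  15:29
  16:120  17:681  18:789  19:867  20:329  21:931  22:1762  23:282
  24:798  25:1765  26:1770  27:684  28:494  29:753  30:841  31:1697
  32:136  33:1485  34:181  35:626  36:254  37:1174  38:1046  39:1746
  40:1261  41:1406  42:223
Giant step factor: 496^(-43) ≡ 834 (mod 1783).
Scan 576·834^i mod 1783 for i = 0, 1, …:
  i=0: 576   i=1: 757   i=2: 156   i=3: 1728
  i=4: 488   i=5: 468   i=6: 1618   i=7: 1464
  i=8: 1404   i=9: 1288     …   i=32: 666
  i=33: 931
Match at i=33, j=21: n = 33·43 + 21 = 1440.

1440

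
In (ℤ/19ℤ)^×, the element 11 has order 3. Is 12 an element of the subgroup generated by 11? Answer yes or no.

⟨11⟩ has order 3; its elements mod 19 are {1, 7, 11}.
12 is not in this set.

no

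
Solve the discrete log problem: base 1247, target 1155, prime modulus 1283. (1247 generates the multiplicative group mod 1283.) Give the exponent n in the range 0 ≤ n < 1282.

684

Baby-step giant-step with m = ceil(sqrt(1282)) = 36.
Baby table (1247^j mod 1283 for j=0..35):
  0:1  1:1247  2:13  3:815  4:169  5:331  6:914  7:454
  8:335  9:770  10:506  11:1029  12:163  13:547  14:836  15:696
  16:604  17:67  18:154  19:871  20:719  21:1059  22:366  23:937
  24:909  25:634  26:270  27:544  28:944  29:657  30:725  31:843
  32:444  33:695  34:640  35:54
Giant step factor: 1247^(-36) ≡ 625 (mod 1283).
Scan 1155·625^i mod 1283 for i = 0, 1, …:
  i=0: 1155   i=1: 829   i=2: 1076   i=3: 208
  i=4: 417   i=5: 176   i=6: 945   i=7: 445
  i=8: 997   i=9: 870     …   i=18: 622
  i=19: 1
Match at i=19, j=0: n = 19·36 + 0 = 684.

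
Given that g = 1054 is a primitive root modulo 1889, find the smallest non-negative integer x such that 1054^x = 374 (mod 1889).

1101

Baby-step giant-step with m = ceil(sqrt(1888)) = 44.
Baby table (1054^j mod 1889 for j=0..43):
  0:1  1:1054  2:184  3:1258  4:1743  5:1014  6:1471  7:1454
  8:537  9:1187  10:580  11:1173  12:936  13:486  14:325  15:641
  16:1241  17:826  18:1664  19:864  20:158  21:300  22:737  23:419
  24:1489  25:1536  26:71  27:1163  28:1730  29:535  30:968  31:212
  32:546  33:1228  34:347  35:1161  36:1511  37:167  38:341  39:504
  40:407  41:175  42:1217  43:87
Giant step factor: 1054^(-44) ≡ 1692 (mod 1889).
Scan 374·1692^i mod 1889 for i = 0, 1, …:
  i=0: 374   i=1: 1882   i=2: 1379   i=3: 353
  i=4: 352   i=5: 549   i=6: 1409   i=7: 110
  i=8: 998   i=9: 1739     …   i=24: 896
  i=25: 1054
Match at i=25, j=1: x = 25·44 + 1 = 1101.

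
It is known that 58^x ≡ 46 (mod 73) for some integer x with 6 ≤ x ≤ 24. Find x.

18

Compute 58^6 mod 73 = 70, then multiply by 58 repeatedly:
  58^6=70  58^7=45  58^8=55  58^9=51  58^10=38
  58^11=14  58^12=9  58^13=11  58^14=54  58^15=66
  58^16=32  58^17=31  58^18=46
Found 46 at exponent 18.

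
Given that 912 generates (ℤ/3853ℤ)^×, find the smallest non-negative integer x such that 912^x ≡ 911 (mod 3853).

2775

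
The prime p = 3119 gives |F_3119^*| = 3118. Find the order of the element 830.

3118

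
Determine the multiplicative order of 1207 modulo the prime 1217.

1216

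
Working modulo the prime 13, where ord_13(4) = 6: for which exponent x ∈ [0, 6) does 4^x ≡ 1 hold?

0

Successive powers of 4 modulo 13:
  4^0=1
So 4^0 ≡ 1 (mod 13), giving x = 0.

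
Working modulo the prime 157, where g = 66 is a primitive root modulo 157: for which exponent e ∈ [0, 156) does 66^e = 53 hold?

109

Baby-step giant-step with m = ceil(sqrt(156)) = 13.
Baby table (66^j mod 157 for j=0..12):
  0:1  1:66  2:117  3:29  4:30  5:96  6:56  7:85
  8:115  9:54  10:110  11:38  12:153
Giant step factor: 66^(-13) ≡ 22 (mod 157).
Scan 53·22^i mod 157 for i = 0, 1, …:
  i=0: 53   i=1: 67   i=2: 61   i=3: 86
  i=4: 8   i=5: 19   i=6: 104   i=7: 90
  i=8: 96
Match at i=8, j=5: e = 8·13 + 5 = 109.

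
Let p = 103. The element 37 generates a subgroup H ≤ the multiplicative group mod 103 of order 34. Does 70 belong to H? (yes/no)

70 ∈ ⟨37⟩ iff 70^34 ≡ 1 (mod 103), since |⟨37⟩| = 34.
70^34 mod 103 = 56.
Since 56 ≠ 1, 70 does not lie in the subgroup.

no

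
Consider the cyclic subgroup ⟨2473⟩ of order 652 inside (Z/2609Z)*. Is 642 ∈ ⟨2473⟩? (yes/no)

642 ∈ ⟨2473⟩ iff 642^652 ≡ 1 (mod 2609), since |⟨2473⟩| = 652.
642^652 mod 2609 = 2220.
Since 2220 ≠ 1, 642 does not lie in the subgroup.

no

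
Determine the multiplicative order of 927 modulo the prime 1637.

818

The order of 927 must divide p − 1 = 1636 = 2^2 · 409.
Divisors: 1, 2, 4, 409, 818, 1636.
Check each in increasing order: 927^1 ≡ 927;  927^2 ≡ 1541;  927^4 ≡ 1031;  927^409 ≡ 1636;  927^818 ≡ 1.
Smallest exponent giving 1 is 818.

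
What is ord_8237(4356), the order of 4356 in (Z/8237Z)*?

2059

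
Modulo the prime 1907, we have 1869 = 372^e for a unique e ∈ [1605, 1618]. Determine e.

1615

Compute 372^1605 mod 1907 = 488, then multiply by 372 repeatedly:
  372^1605=488  372^1606=371  372^1607=708  372^1608=210  372^1609=1840
  372^1610=1774  372^1611=106  372^1612=1292  372^1613=60  372^1614=1343
  372^1615=1869
Found 1869 at exponent 1615.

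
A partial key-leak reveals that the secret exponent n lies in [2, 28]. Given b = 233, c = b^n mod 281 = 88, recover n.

5

Compute 233^2 mod 281 = 56, then multiply by 233 repeatedly:
  233^2=56  233^3=122  233^4=45  233^5=88
Found 88 at exponent 5.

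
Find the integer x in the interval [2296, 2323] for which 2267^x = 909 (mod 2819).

Compute 2267^2296 mod 2819 = 217, then multiply by 2267 repeatedly:
  2267^2296=217  2267^2297=1433  2267^2298=1123  2267^2299=284  2267^2300=1096
  2267^2301=1093  2267^2302=2749  2267^2303=1993  2267^2304=2093  2267^2305=454
  2267^2306=283  2267^2307=1648  2267^2308=841  2267^2309=903  2267^2310=507
  2267^2311=2036  2267^2312=909
Found 909 at exponent 2312.

2312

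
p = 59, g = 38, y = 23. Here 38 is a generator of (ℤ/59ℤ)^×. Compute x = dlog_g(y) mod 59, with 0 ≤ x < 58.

Baby-step giant-step with m = ceil(sqrt(58)) = 8.
Baby table (38^j mod 59 for j=0..7):
  0:1  1:38  2:28  3:2  4:17  5:56  6:4  7:34
Giant step factor: 38^(-8) ≡ 49 (mod 59).
Scan 23·49^i mod 59 for i = 0, 1, …:
  i=0: 23   i=1: 6   i=2: 58   i=3: 10
  i=4: 18   i=5: 56
Match at i=5, j=5: x = 5·8 + 5 = 45.

45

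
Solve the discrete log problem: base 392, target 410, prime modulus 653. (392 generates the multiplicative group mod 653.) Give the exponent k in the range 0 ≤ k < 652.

603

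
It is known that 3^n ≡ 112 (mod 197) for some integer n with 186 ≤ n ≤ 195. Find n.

Compute 3^186 mod 197 = 112, then multiply by 3 repeatedly:
  3^186=112
Found 112 at exponent 186.

186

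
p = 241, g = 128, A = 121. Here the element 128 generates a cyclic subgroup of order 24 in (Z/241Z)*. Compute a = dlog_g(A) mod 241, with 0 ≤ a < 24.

17

Successive powers of 128 modulo 241:
  128^0=1  128^1=128  128^2=237  128^3=211  128^4=16  128^5=120
  128^6=177  128^7=2  128^8=15  128^9=233  128^10=181  128^11=32
  128^12=240  128^13=113  128^14=4  128^15=30  128^16=225  128^17=121
So 128^17 ≡ 121 (mod 241), giving a = 17.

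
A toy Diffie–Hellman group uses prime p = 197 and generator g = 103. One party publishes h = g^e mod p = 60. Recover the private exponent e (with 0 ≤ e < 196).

124

Baby-step giant-step with m = ceil(sqrt(196)) = 14.
Baby table (103^j mod 197 for j=0..13):
  0:1  1:103  2:168  3:165  4:53  5:140  6:39  7:77
  8:51  9:131  10:97  11:141  12:142  13:48
Giant step factor: 103^(-14) ≡ 83 (mod 197).
Scan 60·83^i mod 197 for i = 0, 1, …:
  i=0: 60   i=1: 55   i=2: 34   i=3: 64
  i=4: 190   i=5: 10   i=6: 42   i=7: 137
  i=8: 142
Match at i=8, j=12: e = 8·14 + 12 = 124.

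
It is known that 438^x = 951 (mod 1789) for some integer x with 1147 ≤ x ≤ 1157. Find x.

1156

Compute 438^1147 mod 1789 = 1402, then multiply by 438 repeatedly:
  438^1147=1402  438^1148=449  438^1149=1661  438^1150=1184  438^1151=1571
  438^1152=1122  438^1153=1250  438^1154=66  438^1155=284  438^1156=951
Found 951 at exponent 1156.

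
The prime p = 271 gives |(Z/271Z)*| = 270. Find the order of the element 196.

135

The order of 196 must divide p − 1 = 270 = 2 · 3^3 · 5.
Divisors: 1, 2, 3, 5, 6, 9, 10, 15, 18, 27, 30, 45, 54, 90, 135, 270.
Check each in increasing order: 196^1 ≡ 196;  196^2 ≡ 205;  196^3 ≡ 72;  196^5 ≡ 126;  196^6 ≡ 35;  196^9 ≡ 81;  196^10 ≡ 158;  196^15 ≡ 125;  196^18 ≡ 57;  196^27 ≡ 10;  196^30 ≡ 178;  196^45 ≡ 28;  196^54 ≡ 100;  196^90 ≡ 242;  196^135 ≡ 1.
Smallest exponent giving 1 is 135.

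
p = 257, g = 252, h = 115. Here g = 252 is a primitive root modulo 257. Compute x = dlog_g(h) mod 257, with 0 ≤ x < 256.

Baby-step giant-step with m = ceil(sqrt(256)) = 16.
Baby table (252^j mod 257 for j=0..15):
  0:1  1:252  2:25  3:132  4:111  5:216  6:205  7:3
  8:242  9:75  10:139  11:76  12:134  13:101  14:9  15:212
Giant step factor: 252^(-16) ≡ 8 (mod 257).
Scan 115·8^i mod 257 for i = 0, 1, …:
  i=0: 115   i=1: 149   i=2: 164   i=3: 27
  i=4: 216
Match at i=4, j=5: x = 4·16 + 5 = 69.

69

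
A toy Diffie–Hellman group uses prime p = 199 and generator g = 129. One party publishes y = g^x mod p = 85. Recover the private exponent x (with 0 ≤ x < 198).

Baby-step giant-step with m = ceil(sqrt(198)) = 15.
Baby table (129^j mod 199 for j=0..14):
  0:1  1:129  2:124  3:76  4:53  5:71  6:5  7:48
  8:23  9:181  10:66  11:156  12:25  13:41  14:115
Giant step factor: 129^(-15) ≡ 42 (mod 199).
Scan 85·42^i mod 199 for i = 0, 1, …:
  i=0: 85   i=1: 187   i=2: 93   i=3: 125
  i=4: 76
Match at i=4, j=3: x = 4·15 + 3 = 63.

63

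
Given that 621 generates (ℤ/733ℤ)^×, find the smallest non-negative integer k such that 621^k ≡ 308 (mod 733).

Baby-step giant-step with m = ceil(sqrt(732)) = 28.
Baby table (621^j mod 733 for j=0..27):
  0:1  1:621  2:83  3:233  4:292  5:281  6:47  7:600
  8:236  9:689  10:530  11:13  12:10  13:346  14:97  15:131
  16:721  17:611  18:470  19:136  20:161  21:293  22:169  23:130
  24:100  25:528  26:237  27:577
Giant step factor: 621^(-28) ≡ 226 (mod 733).
Scan 308·226^i mod 733 for i = 0, 1, …:
  i=0: 308   i=1: 706   i=2: 495   i=3: 454
  i=4: 717   i=5: 49   i=6: 79   i=7: 262
  i=8: 572   i=9: 264     …   i=20: 244
  i=21: 169
Match at i=21, j=22: k = 21·28 + 22 = 610.

610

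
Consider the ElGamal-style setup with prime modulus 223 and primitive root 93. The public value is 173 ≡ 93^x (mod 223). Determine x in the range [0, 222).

11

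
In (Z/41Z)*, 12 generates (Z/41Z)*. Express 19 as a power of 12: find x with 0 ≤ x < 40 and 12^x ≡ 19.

Successive powers of 12 modulo 41:
  12^0=1  12^1=12  12^2=21  12^3=6  12^4=31  12^5=3
  12^6=36  12^7=22  12^8=18  12^9=11  12^10=9  12^11=26
  12^12=25  12^13=13  12^14=33  12^15=27  12^16=37  12^17=34
  12^18=39  12^19=17  12^20=40  12^21=29  12^22=20  12^23=35
  12^24=10  12^25=38  12^26=5  12^27=19
So 12^27 ≡ 19 (mod 41), giving x = 27.

27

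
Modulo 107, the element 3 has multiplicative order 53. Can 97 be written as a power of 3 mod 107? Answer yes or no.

97 ∈ ⟨3⟩ iff 97^53 ≡ 1 (mod 107), since |⟨3⟩| = 53.
97^53 mod 107 = 106.
Since 106 ≠ 1, 97 does not lie in the subgroup.

no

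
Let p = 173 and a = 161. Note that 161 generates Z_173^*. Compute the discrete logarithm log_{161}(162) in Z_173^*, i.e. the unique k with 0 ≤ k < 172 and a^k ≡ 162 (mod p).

155

Baby-step giant-step with m = ceil(sqrt(172)) = 14.
Baby table (161^j mod 173 for j=0..13):
  0:1  1:161  2:144  3:2  4:149  5:115  6:4  7:125
  8:57  9:8  10:77  11:114  12:16  13:154
Giant step factor: 161^(-14) ≡ 151 (mod 173).
Scan 162·151^i mod 173 for i = 0, 1, …:
  i=0: 162   i=1: 69   i=2: 39   i=3: 7
  i=4: 19   i=5: 101   i=6: 27   i=7: 98
  i=8: 93   i=9: 30   i=10: 32   i=11: 161
Match at i=11, j=1: k = 11·14 + 1 = 155.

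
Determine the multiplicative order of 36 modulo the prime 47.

23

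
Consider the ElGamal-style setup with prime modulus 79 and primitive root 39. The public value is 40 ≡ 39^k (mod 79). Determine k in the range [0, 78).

40

Baby-step giant-step with m = ceil(sqrt(78)) = 9.
Baby table (39^j mod 79 for j=0..8):
  0:1  1:39  2:20  3:69  4:5  5:37  6:21  7:29
  8:25
Giant step factor: 39^(-9) ≡ 41 (mod 79).
Scan 40·41^i mod 79 for i = 0, 1, …:
  i=0: 40   i=1: 60   i=2: 11   i=3: 56
  i=4: 5
Match at i=4, j=4: k = 4·9 + 4 = 40.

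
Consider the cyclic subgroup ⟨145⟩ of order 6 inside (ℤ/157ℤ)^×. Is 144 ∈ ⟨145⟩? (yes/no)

yes

⟨145⟩ has order 6; its elements mod 157 are {1, 12, 13, 144, 145, 156}.
144 is in this set.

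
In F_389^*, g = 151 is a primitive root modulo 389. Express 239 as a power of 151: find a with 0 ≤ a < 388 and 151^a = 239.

Successive powers of 151 modulo 389:
  151^0=1  151^1=151  151^2=239
So 151^2 ≡ 239 (mod 389), giving a = 2.

2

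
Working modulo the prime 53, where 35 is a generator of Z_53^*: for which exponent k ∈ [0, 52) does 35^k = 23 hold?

39

Baby-step giant-step with m = ceil(sqrt(52)) = 8.
Baby table (35^j mod 53 for j=0..7):
  0:1  1:35  2:6  3:51  4:36  5:41  6:4  7:34
Giant step factor: 35^(-8) ≡ 42 (mod 53).
Scan 23·42^i mod 53 for i = 0, 1, …:
  i=0: 23   i=1: 12   i=2: 27   i=3: 21
  i=4: 34
Match at i=4, j=7: k = 4·8 + 7 = 39.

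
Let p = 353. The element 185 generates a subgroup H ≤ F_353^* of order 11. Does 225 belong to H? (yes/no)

no

⟨185⟩ has order 11; its elements mod 353 are {1, 22, 58, 131, 140, 185, 187, 217, 231, 256, 337}.
225 is not in this set.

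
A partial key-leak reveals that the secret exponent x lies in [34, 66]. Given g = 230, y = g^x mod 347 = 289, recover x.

46

Compute 230^34 mod 347 = 185, then multiply by 230 repeatedly:
  230^34=185  230^35=216  230^36=59  230^37=37  230^38=182
  230^39=220  230^40=285  230^41=314  230^42=44  230^43=57
  230^44=271  230^45=217  230^46=289
Found 289 at exponent 46.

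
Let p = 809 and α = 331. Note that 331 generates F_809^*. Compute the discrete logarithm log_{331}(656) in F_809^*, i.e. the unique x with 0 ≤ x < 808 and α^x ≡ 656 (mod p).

487

Baby-step giant-step with m = ceil(sqrt(808)) = 29.
Baby table (331^j mod 809 for j=0..28):
  0:1  1:331  2:346  3:457  4:793  5:367  6:127  7:778
  8:256  9:600  10:395  11:496  12:758  13:108  14:152  15:154
  16:7  17:699  18:804  19:772  20:697  21:142  22:80  23:592
  24:174  25:155  26:338  27:236  28:452
Giant step factor: 331^(-29) ≡ 290 (mod 809).
Scan 656·290^i mod 809 for i = 0, 1, …:
  i=0: 656   i=1: 125   i=2: 654   i=3: 354
  i=4: 726   i=5: 200   i=6: 561   i=7: 81
  i=8: 29   i=9: 320     …   i=15: 175
  i=16: 592
Match at i=16, j=23: x = 16·29 + 23 = 487.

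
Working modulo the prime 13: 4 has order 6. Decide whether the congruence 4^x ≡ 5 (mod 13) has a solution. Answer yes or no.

⟨4⟩ has order 6; its elements mod 13 are {1, 3, 4, 9, 10, 12}.
5 is not in this set.

no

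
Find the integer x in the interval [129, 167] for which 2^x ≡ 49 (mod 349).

134

Compute 2^129 mod 349 = 296, then multiply by 2 repeatedly:
  2^129=296  2^130=243  2^131=137  2^132=274  2^133=199
  2^134=49
Found 49 at exponent 134.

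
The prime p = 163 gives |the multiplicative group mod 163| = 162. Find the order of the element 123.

The order of 123 must divide p − 1 = 162 = 2 · 3^4.
Divisors: 1, 2, 3, 6, 9, 18, 27, 54, 81, 162.
Check each in increasing order: 123^1 ≡ 123;  123^2 ≡ 133;  123^3 ≡ 59;  123^6 ≡ 58;  123^9 ≡ 162;  123^18 ≡ 1.
Smallest exponent giving 1 is 18.

18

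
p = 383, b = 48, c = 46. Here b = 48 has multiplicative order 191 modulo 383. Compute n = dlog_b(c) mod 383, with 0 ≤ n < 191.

Baby-step giant-step with m = ceil(sqrt(191)) = 14.
Baby table (48^j mod 383 for j=0..13):
  0:1  1:48  2:6  3:288  4:36  5:196  6:216  7:27
  8:147  9:162  10:116  11:206  12:313  13:87
Giant step factor: 48^(-14) ≡ 207 (mod 383).
Scan 46·207^i mod 383 for i = 0, 1, …:
  i=0: 46   i=1: 330   i=2: 136   i=3: 193
  i=4: 119   i=5: 121   i=6: 152   i=7: 58
  i=8: 133   i=9: 338   i=10: 260   i=11: 200
  i=12: 36
Match at i=12, j=4: n = 12·14 + 4 = 172.

172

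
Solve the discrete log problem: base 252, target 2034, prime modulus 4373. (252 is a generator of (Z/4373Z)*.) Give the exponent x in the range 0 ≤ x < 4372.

Baby-step giant-step with m = ceil(sqrt(4372)) = 67.
Baby table (252^j mod 4373 for j=0..66):
  0:1  1:252  2:2282  3:2201  4:3654  5:2478  6:3490  7:507
  8:947  9:2502  10:792  11:2799  12:1295  13:2738  14:3415  15:3472
  16:344  17:3601  18:2241  19:615  20:1925  21:4070  22:2358  23:3861
  24:2166  25:3580  26:1322  27:796  28:3807  29:1677  30:2796  31:539
  32:265  33:1185  34:1256  35:1656  36:1877  37:720  38:2147  39:3165
  40:1694  41:2707  42:4349  43:2698  44:2081  45:4025  46:4137  47:1750
  48:3700  49:951  50:3510  51:1174  52:2857  53:2792  54:3904  55:4256
  56:1127  57:4132  58:490  59:1036  60:3065  61:2732  62:1903  63:2899
  64:257  65:3542  66:492
Giant step factor: 252^(-67) ≡ 2337 (mod 4373).
Scan 2034·2337^i mod 4373 for i = 0, 1, …:
  i=0: 2034   i=1: 7   i=2: 3240   i=3: 2217
  i=4: 3497   i=5: 3725   i=6: 3055   i=7: 2799
Match at i=7, j=11: x = 7·67 + 11 = 480.

480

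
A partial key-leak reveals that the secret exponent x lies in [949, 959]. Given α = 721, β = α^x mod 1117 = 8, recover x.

951

Compute 721^949 mod 1117 = 82, then multiply by 721 repeatedly:
  721^949=82  721^950=1038  721^951=8
Found 8 at exponent 951.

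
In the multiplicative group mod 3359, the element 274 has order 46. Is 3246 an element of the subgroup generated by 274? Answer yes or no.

no

3246 ∈ ⟨274⟩ iff 3246^46 ≡ 1 (mod 3359), since |⟨274⟩| = 46.
3246^46 mod 3359 = 1721.
Since 1721 ≠ 1, 3246 does not lie in the subgroup.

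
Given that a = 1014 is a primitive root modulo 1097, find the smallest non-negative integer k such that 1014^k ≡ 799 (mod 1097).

Baby-step giant-step with m = ceil(sqrt(1096)) = 34.
Baby table (1014^j mod 1097 for j=0..33):
  0:1  1:1014  2:307  3:847  4:1004  5:40  6:1068  7:213
  8:970  9:668  10:503  11:1034  12:841  13:405  14:392  15:374
  16:771  17:730  18:842  19:322  20:699  21:124  22:678  23:770
  24:813  25:535  26:572  27:792  28:84  29:707  30:557  31:940
  32:964  33:69
Giant step factor: 1014^(-34) ≡ 1029 (mod 1097).
Scan 799·1029^i mod 1097 for i = 0, 1, …:
  i=0: 799   i=1: 518   i=2: 977   i=3: 481
  i=4: 202   i=5: 525   i=6: 501   i=7: 1036
  i=8: 857   i=9: 962     …   i=20: 137
  i=21: 557
Match at i=21, j=30: k = 21·34 + 30 = 744.

744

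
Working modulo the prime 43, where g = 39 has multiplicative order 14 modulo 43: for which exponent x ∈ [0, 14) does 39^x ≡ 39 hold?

1

Successive powers of 39 modulo 43:
  39^0=1  39^1=39
So 39^1 ≡ 39 (mod 43), giving x = 1.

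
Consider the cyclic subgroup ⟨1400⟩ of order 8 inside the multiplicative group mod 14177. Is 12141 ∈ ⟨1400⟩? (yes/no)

no

⟨1400⟩ has order 8; its elements mod 14177 are {1, 881, 1400, 3574, 10603, 12777, 13296, 14176}.
12141 is not in this set.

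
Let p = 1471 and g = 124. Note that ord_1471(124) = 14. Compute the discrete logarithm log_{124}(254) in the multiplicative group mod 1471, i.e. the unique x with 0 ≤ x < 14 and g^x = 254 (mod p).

Successive powers of 124 modulo 1471:
  124^0=1  124^1=124  124^2=666  124^3=208  124^4=785  124^5=254
So 124^5 ≡ 254 (mod 1471), giving x = 5.

5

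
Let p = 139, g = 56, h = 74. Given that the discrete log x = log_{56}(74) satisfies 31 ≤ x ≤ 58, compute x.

Compute 56^31 mod 139 = 108, then multiply by 56 repeatedly:
  56^31=108  56^32=71  56^33=84  56^34=117  56^35=19
  56^36=91  56^37=92  56^38=9  56^39=87  56^40=7
  56^41=114  56^42=129  56^43=135  56^44=54  56^45=105
  56^46=42  56^47=128  56^48=79  56^49=115  56^50=46
  56^51=74
Found 74 at exponent 51.

51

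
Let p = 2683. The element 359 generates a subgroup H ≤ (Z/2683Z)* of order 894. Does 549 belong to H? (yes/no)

549 ∈ ⟨359⟩ iff 549^894 ≡ 1 (mod 2683), since |⟨359⟩| = 894.
549^894 mod 2683 = 636.
Since 636 ≠ 1, 549 does not lie in the subgroup.

no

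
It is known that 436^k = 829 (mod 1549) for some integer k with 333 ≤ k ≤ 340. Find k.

Compute 436^333 mod 1549 = 967, then multiply by 436 repeatedly:
  436^333=967  436^334=284  436^335=1453  436^336=1516  436^337=1102
  436^338=282  436^339=581  436^340=829
Found 829 at exponent 340.

340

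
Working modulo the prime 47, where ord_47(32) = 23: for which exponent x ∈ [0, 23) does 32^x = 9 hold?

3

Successive powers of 32 modulo 47:
  32^0=1  32^1=32  32^2=37  32^3=9
So 32^3 ≡ 9 (mod 47), giving x = 3.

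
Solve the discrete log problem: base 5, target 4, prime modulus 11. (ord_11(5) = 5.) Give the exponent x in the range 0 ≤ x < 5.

3

Successive powers of 5 modulo 11:
  5^0=1  5^1=5  5^2=3  5^3=4
So 5^3 ≡ 4 (mod 11), giving x = 3.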